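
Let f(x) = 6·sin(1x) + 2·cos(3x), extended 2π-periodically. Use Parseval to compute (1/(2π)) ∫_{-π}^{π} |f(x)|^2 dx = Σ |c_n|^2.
Σ |c_n|^2 = 20

Expand |f|^2 and use orthogonality of {sin(nx), cos(mx)} on [-π, π]:
  ∫_{-π}^{π} sin(nx)^2 dx = π, ∫ cos(mx)^2 dx = π, and cross terms integrate to 0.
So ∫_{-π}^{π} f(x)^2 dx = 6^2 · π + 2^2 · π = (36 + 4)π.
Divide by 2π: (36 + 4)/2 = 20.
By Parseval, this equals Σ |c_n|^2.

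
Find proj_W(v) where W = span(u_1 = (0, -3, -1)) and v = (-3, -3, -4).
proj_W(v) = (0, -39/10, -13/10)

Set up U = [u_1 | ... | u_1] ∈ R^(3×1). The projector onto W = col(U) is P = U (U^T U)^(-1) U^T.
Compute U^T U =
  [10],
and U^T v = (13).
Solve U^T U · c = U^T v for the coefficients: c = (13/10). The projection is proj_W(v) = U c.
Check: (v - proj_W(v)) · u_1 = 0  (should be 0).
Result: proj_W(v) = (0, -39/10, -13/10).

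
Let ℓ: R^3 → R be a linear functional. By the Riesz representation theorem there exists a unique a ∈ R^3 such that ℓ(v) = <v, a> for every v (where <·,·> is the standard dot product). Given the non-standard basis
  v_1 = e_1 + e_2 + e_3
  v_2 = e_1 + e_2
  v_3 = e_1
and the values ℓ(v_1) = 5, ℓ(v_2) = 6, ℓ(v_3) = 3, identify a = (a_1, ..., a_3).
a = (3, 3, -1)

Write a = (a_1, ..., a_3) in the standard basis. For each basis vector v_i, ℓ(v_i) = <v_i, a> is a linear equation in the a_j's. Collect the n equations into a matrix system V a = ℓ, where row i of V is v_i (expressed in the standard basis). Since V is invertible (lower-triangular with 1s on the diagonal, up to permutation), solve by back-substitution:
  V =
[[1, 1, 1],
 [1, 1, 0],
 [1, 0, 0]]
  V a = (5, 6, 3)
Solving gives a = (3, 3, -1).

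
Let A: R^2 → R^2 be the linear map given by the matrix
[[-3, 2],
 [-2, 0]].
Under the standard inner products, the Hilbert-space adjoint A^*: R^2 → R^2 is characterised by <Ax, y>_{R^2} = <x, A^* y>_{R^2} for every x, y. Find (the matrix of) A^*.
A^* = A^T =
[[-3, -2],
 [2, 0]]

For real matrices with standard dot products, the defining identity <Ax, y> = <x, A^* y> gives (Ax)^T y = x^T (A^*) y, i.e. x^T A^T y = x^T (A^*) y. Since this holds for all x, y, we must have A^* = A^T. Therefore
A^* =
[[-3, -2],
 [2, 0]].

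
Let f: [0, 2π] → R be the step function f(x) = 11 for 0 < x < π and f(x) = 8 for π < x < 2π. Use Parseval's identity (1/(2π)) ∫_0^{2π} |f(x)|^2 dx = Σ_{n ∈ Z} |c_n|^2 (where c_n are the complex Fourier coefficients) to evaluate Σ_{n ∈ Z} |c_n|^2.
Σ |c_n|^2 = 185/2

Parseval equates the L^2 energy of f (normalised by 1/(2π)) with the ℓ^2 sum of its Fourier coefficients: (1/(2π)) ∫_0^{2π} |f|^2 = Σ |c_n|^2.
Compute the left side: (1/(2π)) [∫_0^π 11^2 dx + ∫_π^{2π} 8^2 dx] = (1/(2π)) · (121π + 64π) = (121 + 64)/2 = 185/2.
So Σ_{n ∈ Z} |c_n|^2 = 185/2.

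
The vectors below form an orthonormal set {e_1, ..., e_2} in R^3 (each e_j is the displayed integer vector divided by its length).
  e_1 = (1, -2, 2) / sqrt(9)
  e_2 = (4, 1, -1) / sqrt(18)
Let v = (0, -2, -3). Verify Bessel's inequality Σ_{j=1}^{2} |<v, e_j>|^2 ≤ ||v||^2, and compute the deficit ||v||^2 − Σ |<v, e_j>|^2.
Σ |<v, e_j>|^2 = 1/2; ||v||^2 = 13; deficit = 25/2

Write each e_j = u_j / sqrt(<u_j, u_j>) where u_j is the displayed integer vector. Then <v, e_j> = <v, u_j> / sqrt(<u_j, u_j>), so |<v, e_j>|^2 = <v, u_j>^2 / <u_j, u_j>.
Coefficients: <v, e_1> = -2/sqrt(9), <v, e_2> = 1/sqrt(18).
Square and sum: Σ |<v, e_j>|^2 = 1/2.
Compute ||v||^2 = v·v = 13.
Deficit = 13 − 1/2 = 25/2 ≥ 0, confirming Bessel's inequality. (The deficit equals ||v − Σ <v,e_j> e_j||^2, the squared distance from v to span{e_j}.)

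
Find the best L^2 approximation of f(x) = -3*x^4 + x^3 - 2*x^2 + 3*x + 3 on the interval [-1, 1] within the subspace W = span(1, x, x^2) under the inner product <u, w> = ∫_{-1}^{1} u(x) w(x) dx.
g(x) = -32*x^2/7 + 18*x/5 + 114/35

The best approximation g ∈ W is the orthogonal projection of f onto W. Writing g = a_0 + a_1 x + a_2 x^2, the coefficients solve the normal equations G · a = b where
  G_{ij} = <φ_i, φ_j> and b_i = <f, φ_i>, with φ_0 = 1, φ_1 = x, φ_2 = x^2.
G =
  [2, 0, 2/3]
  [0, 2/3, 0]
  [2/3, 0, 2/5],
b = (52/15, 12/5, 12/35).
Solving gives a_0 = 114/35, a_1 = 18/5, a_2 = -32/7, so
  g(x) = -32*x^2/7 + 18*x/5 + 114/35.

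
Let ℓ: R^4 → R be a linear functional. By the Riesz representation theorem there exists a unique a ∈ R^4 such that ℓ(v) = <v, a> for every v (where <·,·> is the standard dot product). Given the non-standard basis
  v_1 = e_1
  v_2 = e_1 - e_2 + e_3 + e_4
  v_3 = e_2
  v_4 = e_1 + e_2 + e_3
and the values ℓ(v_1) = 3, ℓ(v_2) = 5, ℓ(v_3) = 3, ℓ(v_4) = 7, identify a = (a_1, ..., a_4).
a = (3, 3, 1, 4)

Write a = (a_1, ..., a_4) in the standard basis. For each basis vector v_i, ℓ(v_i) = <v_i, a> is a linear equation in the a_j's. Collect the n equations into a matrix system V a = ℓ, where row i of V is v_i (expressed in the standard basis). Since V is invertible (lower-triangular with 1s on the diagonal, up to permutation), solve by back-substitution:
  V =
[[1, 0, 0, 0],
 [1, -1, 1, 1],
 [0, 1, 0, 0],
 [1, 1, 1, 0]]
  V a = (3, 5, 3, 7)
Solving gives a = (3, 3, 1, 4).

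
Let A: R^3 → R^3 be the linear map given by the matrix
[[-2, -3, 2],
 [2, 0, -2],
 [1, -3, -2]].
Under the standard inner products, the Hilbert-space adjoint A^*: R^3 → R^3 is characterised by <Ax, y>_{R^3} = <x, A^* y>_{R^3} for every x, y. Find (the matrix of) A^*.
A^* = A^T =
[[-2, 2, 1],
 [-3, 0, -3],
 [2, -2, -2]]

For real matrices with standard dot products, the defining identity <Ax, y> = <x, A^* y> gives (Ax)^T y = x^T (A^*) y, i.e. x^T A^T y = x^T (A^*) y. Since this holds for all x, y, we must have A^* = A^T. Therefore
A^* =
[[-2, 2, 1],
 [-3, 0, -3],
 [2, -2, -2]].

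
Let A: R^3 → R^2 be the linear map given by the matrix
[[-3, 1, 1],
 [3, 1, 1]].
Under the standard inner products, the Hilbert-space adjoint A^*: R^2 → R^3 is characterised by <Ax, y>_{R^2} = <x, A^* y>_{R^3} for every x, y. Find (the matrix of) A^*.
A^* = A^T =
[[-3, 3],
 [1, 1],
 [1, 1]]

For real matrices with standard dot products, the defining identity <Ax, y> = <x, A^* y> gives (Ax)^T y = x^T (A^*) y, i.e. x^T A^T y = x^T (A^*) y. Since this holds for all x, y, we must have A^* = A^T. Therefore
A^* =
[[-3, 3],
 [1, 1],
 [1, 1]].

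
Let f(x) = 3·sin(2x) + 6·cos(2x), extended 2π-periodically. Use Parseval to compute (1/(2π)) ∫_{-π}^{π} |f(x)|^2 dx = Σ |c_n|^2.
Σ |c_n|^2 = 45/2

Expand |f|^2 and use orthogonality of {sin(nx), cos(mx)} on [-π, π]:
  ∫_{-π}^{π} sin(nx)^2 dx = π, ∫ cos(mx)^2 dx = π, and cross terms integrate to 0.
So ∫_{-π}^{π} f(x)^2 dx = 3^2 · π + 6^2 · π = (9 + 36)π.
Divide by 2π: (9 + 36)/2 = 45/2.
By Parseval, this equals Σ |c_n|^2.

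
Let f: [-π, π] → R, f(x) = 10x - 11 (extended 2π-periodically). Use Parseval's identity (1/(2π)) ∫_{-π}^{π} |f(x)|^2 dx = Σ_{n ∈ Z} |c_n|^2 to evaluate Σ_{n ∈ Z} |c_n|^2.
Σ |c_n|^2 = 100π^2/3 + 121

Expand and integrate term by term over [-π, π]:
  ∫ (10x)^2 dx = 100·(2π^3/3); ∫ 2·10·(-11)·x dx = 0 (odd integrand); ∫ (-11)^2 dx = 121·2π.
So (1/(2π)) ∫_{-π}^{π} (10x - 11)^2 dx = 100π^2/3 + 121 = 100π^2/3 + 121.
Parseval ⇒ Σ |c_n|^2 = 100π^2/3 + 121.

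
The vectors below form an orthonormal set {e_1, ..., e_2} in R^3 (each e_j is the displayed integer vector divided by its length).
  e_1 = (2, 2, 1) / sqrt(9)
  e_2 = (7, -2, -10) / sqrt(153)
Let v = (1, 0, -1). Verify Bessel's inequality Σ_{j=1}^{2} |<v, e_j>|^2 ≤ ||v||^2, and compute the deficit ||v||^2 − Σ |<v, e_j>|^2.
Σ |<v, e_j>|^2 = 2; ||v||^2 = 2; deficit = 0

Write each e_j = u_j / sqrt(<u_j, u_j>) where u_j is the displayed integer vector. Then <v, e_j> = <v, u_j> / sqrt(<u_j, u_j>), so |<v, e_j>|^2 = <v, u_j>^2 / <u_j, u_j>.
Coefficients: <v, e_1> = 1/sqrt(9), <v, e_2> = 17/sqrt(153).
Square and sum: Σ |<v, e_j>|^2 = 2.
Compute ||v||^2 = v·v = 2.
Deficit = 2 − 2 = 0 ≥ 0, confirming Bessel's inequality. (The deficit equals ||v − Σ <v,e_j> e_j||^2, the squared distance from v to span{e_j}.)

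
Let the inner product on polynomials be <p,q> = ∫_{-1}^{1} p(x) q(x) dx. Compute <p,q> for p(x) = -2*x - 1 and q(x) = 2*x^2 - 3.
<p,q> = 14/3

Expand the product: p(x)·q(x) = -4*x^3 - 2*x^2 + 6*x + 3.
∫_{-1}^{1} of each monomial x^k gives [2/(k+1) if k even, 0 if k odd]. Integrating term-by-term (or equivalently evaluating the antiderivative F(x) = -x^4 - 2*x^3/3 + 3*x^2 + 3*x at the endpoints):
  F(1) − F(−1) = 13/3 − (-1/3) = 14/3.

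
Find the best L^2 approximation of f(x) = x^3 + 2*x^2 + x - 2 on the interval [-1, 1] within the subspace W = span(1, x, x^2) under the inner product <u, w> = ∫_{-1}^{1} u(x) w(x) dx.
g(x) = 2*x^2 + 8*x/5 - 2

The best approximation g ∈ W is the orthogonal projection of f onto W. Writing g = a_0 + a_1 x + a_2 x^2, the coefficients solve the normal equations G · a = b where
  G_{ij} = <φ_i, φ_j> and b_i = <f, φ_i>, with φ_0 = 1, φ_1 = x, φ_2 = x^2.
G =
  [2, 0, 2/3]
  [0, 2/3, 0]
  [2/3, 0, 2/5],
b = (-8/3, 16/15, -8/15).
Solving gives a_0 = -2, a_1 = 8/5, a_2 = 2, so
  g(x) = 2*x^2 + 8*x/5 - 2.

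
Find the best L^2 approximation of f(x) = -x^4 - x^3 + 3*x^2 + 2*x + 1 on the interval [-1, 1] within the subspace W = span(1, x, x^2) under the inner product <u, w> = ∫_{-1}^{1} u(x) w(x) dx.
g(x) = 15*x^2/7 + 7*x/5 + 38/35

The best approximation g ∈ W is the orthogonal projection of f onto W. Writing g = a_0 + a_1 x + a_2 x^2, the coefficients solve the normal equations G · a = b where
  G_{ij} = <φ_i, φ_j> and b_i = <f, φ_i>, with φ_0 = 1, φ_1 = x, φ_2 = x^2.
G =
  [2, 0, 2/3]
  [0, 2/3, 0]
  [2/3, 0, 2/5],
b = (18/5, 14/15, 166/105).
Solving gives a_0 = 38/35, a_1 = 7/5, a_2 = 15/7, so
  g(x) = 15*x^2/7 + 7*x/5 + 38/35.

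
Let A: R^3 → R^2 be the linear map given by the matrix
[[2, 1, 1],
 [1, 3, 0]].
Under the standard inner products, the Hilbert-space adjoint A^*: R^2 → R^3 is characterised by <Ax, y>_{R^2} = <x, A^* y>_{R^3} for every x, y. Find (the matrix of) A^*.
A^* = A^T =
[[2, 1],
 [1, 3],
 [1, 0]]

For real matrices with standard dot products, the defining identity <Ax, y> = <x, A^* y> gives (Ax)^T y = x^T (A^*) y, i.e. x^T A^T y = x^T (A^*) y. Since this holds for all x, y, we must have A^* = A^T. Therefore
A^* =
[[2, 1],
 [1, 3],
 [1, 0]].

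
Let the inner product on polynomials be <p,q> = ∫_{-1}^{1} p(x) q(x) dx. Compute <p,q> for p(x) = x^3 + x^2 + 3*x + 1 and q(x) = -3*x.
<p,q> = -36/5

Expand the product: p(x)·q(x) = -3*x^4 - 3*x^3 - 9*x^2 - 3*x.
∫_{-1}^{1} of each monomial x^k gives [2/(k+1) if k even, 0 if k odd]. Integrating term-by-term (or equivalently evaluating the antiderivative F(x) = -3*x^5/5 - 3*x^4/4 - 3*x^3 - 3*x^2/2 at the endpoints):
  F(1) − F(−1) = -117/20 − (27/20) = -36/5.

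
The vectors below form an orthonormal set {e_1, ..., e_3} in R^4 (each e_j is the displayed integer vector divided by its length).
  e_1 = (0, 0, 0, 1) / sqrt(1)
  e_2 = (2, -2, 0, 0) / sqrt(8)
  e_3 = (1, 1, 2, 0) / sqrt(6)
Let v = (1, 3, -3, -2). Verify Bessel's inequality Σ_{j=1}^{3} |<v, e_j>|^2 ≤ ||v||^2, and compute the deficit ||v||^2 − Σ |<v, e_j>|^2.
Σ |<v, e_j>|^2 = 20/3; ||v||^2 = 23; deficit = 49/3

Write each e_j = u_j / sqrt(<u_j, u_j>) where u_j is the displayed integer vector. Then <v, e_j> = <v, u_j> / sqrt(<u_j, u_j>), so |<v, e_j>|^2 = <v, u_j>^2 / <u_j, u_j>.
Coefficients: <v, e_1> = -2/sqrt(1), <v, e_2> = -4/sqrt(8), <v, e_3> = -2/sqrt(6).
Square and sum: Σ |<v, e_j>|^2 = 20/3.
Compute ||v||^2 = v·v = 23.
Deficit = 23 − 20/3 = 49/3 ≥ 0, confirming Bessel's inequality. (The deficit equals ||v − Σ <v,e_j> e_j||^2, the squared distance from v to span{e_j}.)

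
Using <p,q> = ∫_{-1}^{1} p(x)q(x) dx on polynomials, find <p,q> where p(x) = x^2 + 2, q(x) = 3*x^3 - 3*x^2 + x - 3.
<p,q> = -96/5

Expand the product: p(x)·q(x) = 3*x^5 - 3*x^4 + 7*x^3 - 9*x^2 + 2*x - 6.
∫_{-1}^{1} of each monomial x^k gives [2/(k+1) if k even, 0 if k odd]. Integrating term-by-term (or equivalently evaluating the antiderivative F(x) = x^6/2 - 3*x^5/5 + 7*x^4/4 - 3*x^3 + x^2 - 6*x at the endpoints):
  F(1) − F(−1) = -127/20 − (257/20) = -96/5.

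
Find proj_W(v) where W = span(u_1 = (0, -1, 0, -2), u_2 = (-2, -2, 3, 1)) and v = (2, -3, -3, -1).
proj_W(v) = (8/9, -1/9, -4/3, -22/9)

Set up U = [u_1 | ... | u_2] ∈ R^(4×2). The projector onto W = col(U) is P = U (U^T U)^(-1) U^T.
Compute U^T U =
  [5, 0]
  [0, 18],
and U^T v = (5, -8).
Solve U^T U · c = U^T v for the coefficients: c = (1, -4/9). The projection is proj_W(v) = U c.
Check: (v - proj_W(v)) · u_1 = 0  (should be 0).
Check: (v - proj_W(v)) · u_2 = 0  (should be 0).
Result: proj_W(v) = (8/9, -1/9, -4/3, -22/9).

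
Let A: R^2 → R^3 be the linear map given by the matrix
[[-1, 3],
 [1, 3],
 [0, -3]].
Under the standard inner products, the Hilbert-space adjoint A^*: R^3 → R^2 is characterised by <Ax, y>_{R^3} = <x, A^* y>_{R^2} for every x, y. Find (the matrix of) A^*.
A^* = A^T =
[[-1, 1, 0],
 [3, 3, -3]]

For real matrices with standard dot products, the defining identity <Ax, y> = <x, A^* y> gives (Ax)^T y = x^T (A^*) y, i.e. x^T A^T y = x^T (A^*) y. Since this holds for all x, y, we must have A^* = A^T. Therefore
A^* =
[[-1, 1, 0],
 [3, 3, -3]].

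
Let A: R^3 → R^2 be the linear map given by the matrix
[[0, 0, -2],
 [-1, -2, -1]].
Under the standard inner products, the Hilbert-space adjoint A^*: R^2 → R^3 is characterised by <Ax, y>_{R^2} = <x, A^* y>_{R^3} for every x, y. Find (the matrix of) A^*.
A^* = A^T =
[[0, -1],
 [0, -2],
 [-2, -1]]

For real matrices with standard dot products, the defining identity <Ax, y> = <x, A^* y> gives (Ax)^T y = x^T (A^*) y, i.e. x^T A^T y = x^T (A^*) y. Since this holds for all x, y, we must have A^* = A^T. Therefore
A^* =
[[0, -1],
 [0, -2],
 [-2, -1]].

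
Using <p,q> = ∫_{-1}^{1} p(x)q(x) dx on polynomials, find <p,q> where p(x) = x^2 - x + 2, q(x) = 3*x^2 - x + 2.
<p,q> = 76/5

Expand the product: p(x)·q(x) = 3*x^4 - 4*x^3 + 9*x^2 - 4*x + 4.
∫_{-1}^{1} of each monomial x^k gives [2/(k+1) if k even, 0 if k odd]. Integrating term-by-term (or equivalently evaluating the antiderivative F(x) = 3*x^5/5 - x^4 + 3*x^3 - 2*x^2 + 4*x at the endpoints):
  F(1) − F(−1) = 23/5 − (-53/5) = 76/5.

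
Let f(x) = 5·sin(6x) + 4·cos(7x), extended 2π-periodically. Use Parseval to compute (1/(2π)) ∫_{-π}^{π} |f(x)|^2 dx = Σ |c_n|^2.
Σ |c_n|^2 = 41/2

Expand |f|^2 and use orthogonality of {sin(nx), cos(mx)} on [-π, π]:
  ∫_{-π}^{π} sin(nx)^2 dx = π, ∫ cos(mx)^2 dx = π, and cross terms integrate to 0.
So ∫_{-π}^{π} f(x)^2 dx = 5^2 · π + 4^2 · π = (25 + 16)π.
Divide by 2π: (25 + 16)/2 = 41/2.
By Parseval, this equals Σ |c_n|^2.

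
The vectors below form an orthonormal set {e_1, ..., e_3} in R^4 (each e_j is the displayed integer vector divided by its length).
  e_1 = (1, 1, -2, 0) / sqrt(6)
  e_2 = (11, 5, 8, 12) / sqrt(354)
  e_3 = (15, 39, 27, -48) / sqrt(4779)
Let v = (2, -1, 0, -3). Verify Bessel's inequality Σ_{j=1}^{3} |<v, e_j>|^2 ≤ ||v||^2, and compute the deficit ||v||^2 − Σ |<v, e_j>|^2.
Σ |<v, e_j>|^2 = 5; ||v||^2 = 14; deficit = 9

Write each e_j = u_j / sqrt(<u_j, u_j>) where u_j is the displayed integer vector. Then <v, e_j> = <v, u_j> / sqrt(<u_j, u_j>), so |<v, e_j>|^2 = <v, u_j>^2 / <u_j, u_j>.
Coefficients: <v, e_1> = 1/sqrt(6), <v, e_2> = -19/sqrt(354), <v, e_3> = 135/sqrt(4779).
Square and sum: Σ |<v, e_j>|^2 = 5.
Compute ||v||^2 = v·v = 14.
Deficit = 14 − 5 = 9 ≥ 0, confirming Bessel's inequality. (The deficit equals ||v − Σ <v,e_j> e_j||^2, the squared distance from v to span{e_j}.)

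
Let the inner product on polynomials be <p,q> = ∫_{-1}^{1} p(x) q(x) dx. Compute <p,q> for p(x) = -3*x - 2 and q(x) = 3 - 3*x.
<p,q> = -6

Expand the product: p(x)·q(x) = 9*x^2 - 3*x - 6.
∫_{-1}^{1} of each monomial x^k gives [2/(k+1) if k even, 0 if k odd]. Integrating term-by-term (or equivalently evaluating the antiderivative F(x) = 3*x^3 - 3*x^2/2 - 6*x at the endpoints):
  F(1) − F(−1) = -9/2 − (3/2) = -6.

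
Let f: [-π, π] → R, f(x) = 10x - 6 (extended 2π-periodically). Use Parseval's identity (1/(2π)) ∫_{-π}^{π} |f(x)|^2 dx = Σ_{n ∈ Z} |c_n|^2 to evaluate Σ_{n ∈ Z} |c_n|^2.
Σ |c_n|^2 = 100π^2/3 + 36

Expand and integrate term by term over [-π, π]:
  ∫ (10x)^2 dx = 100·(2π^3/3); ∫ 2·10·(-6)·x dx = 0 (odd integrand); ∫ (-6)^2 dx = 36·2π.
So (1/(2π)) ∫_{-π}^{π} (10x - 6)^2 dx = 100π^2/3 + 36 = 100π^2/3 + 36.
Parseval ⇒ Σ |c_n|^2 = 100π^2/3 + 36.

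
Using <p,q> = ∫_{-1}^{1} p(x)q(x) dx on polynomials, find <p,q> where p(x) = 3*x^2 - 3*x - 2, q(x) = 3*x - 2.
<p,q> = -2

Expand the product: p(x)·q(x) = 9*x^3 - 15*x^2 + 4.
∫_{-1}^{1} of each monomial x^k gives [2/(k+1) if k even, 0 if k odd]. Integrating term-by-term (or equivalently evaluating the antiderivative F(x) = 9*x^4/4 - 5*x^3 + 4*x at the endpoints):
  F(1) − F(−1) = 5/4 − (13/4) = -2.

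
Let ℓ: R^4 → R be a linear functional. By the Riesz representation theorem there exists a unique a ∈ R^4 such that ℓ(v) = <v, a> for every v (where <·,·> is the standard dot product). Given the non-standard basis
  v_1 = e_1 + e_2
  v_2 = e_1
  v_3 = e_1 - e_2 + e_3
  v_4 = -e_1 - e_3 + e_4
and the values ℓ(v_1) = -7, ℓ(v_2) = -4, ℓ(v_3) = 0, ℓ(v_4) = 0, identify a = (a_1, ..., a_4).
a = (-4, -3, 1, -3)

Write a = (a_1, ..., a_4) in the standard basis. For each basis vector v_i, ℓ(v_i) = <v_i, a> is a linear equation in the a_j's. Collect the n equations into a matrix system V a = ℓ, where row i of V is v_i (expressed in the standard basis). Since V is invertible (lower-triangular with 1s on the diagonal, up to permutation), solve by back-substitution:
  V =
[[1, 1, 0, 0],
 [1, 0, 0, 0],
 [1, -1, 1, 0],
 [-1, 0, -1, 1]]
  V a = (-7, -4, 0, 0)
Solving gives a = (-4, -3, 1, -3).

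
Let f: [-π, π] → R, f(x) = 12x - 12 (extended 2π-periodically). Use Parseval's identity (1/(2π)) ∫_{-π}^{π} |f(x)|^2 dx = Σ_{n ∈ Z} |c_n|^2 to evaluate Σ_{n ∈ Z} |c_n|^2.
Σ |c_n|^2 = 48π^2 + 144

Expand and integrate term by term over [-π, π]:
  ∫ (12x)^2 dx = 144·(2π^3/3); ∫ 2·12·(-12)·x dx = 0 (odd integrand); ∫ (-12)^2 dx = 144·2π.
So (1/(2π)) ∫_{-π}^{π} (12x - 12)^2 dx = 144π^2/3 + 144 = 48π^2 + 144.
Parseval ⇒ Σ |c_n|^2 = 48π^2 + 144.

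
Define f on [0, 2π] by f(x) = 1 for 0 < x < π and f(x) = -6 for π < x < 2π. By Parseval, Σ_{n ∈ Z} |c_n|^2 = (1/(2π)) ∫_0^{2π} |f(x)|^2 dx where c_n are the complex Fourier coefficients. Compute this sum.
Σ |c_n|^2 = 37/2

Parseval equates the L^2 energy of f (normalised by 1/(2π)) with the ℓ^2 sum of its Fourier coefficients: (1/(2π)) ∫_0^{2π} |f|^2 = Σ |c_n|^2.
Compute the left side: (1/(2π)) [∫_0^π 1^2 dx + ∫_π^{2π} (-6)^2 dx] = (1/(2π)) · (1π + 36π) = (1 + 36)/2 = 37/2.
So Σ_{n ∈ Z} |c_n|^2 = 37/2.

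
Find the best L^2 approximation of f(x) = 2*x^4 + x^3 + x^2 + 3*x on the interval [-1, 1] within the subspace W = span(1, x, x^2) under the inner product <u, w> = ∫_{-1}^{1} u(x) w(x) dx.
g(x) = 19*x^2/7 + 18*x/5 - 6/35

The best approximation g ∈ W is the orthogonal projection of f onto W. Writing g = a_0 + a_1 x + a_2 x^2, the coefficients solve the normal equations G · a = b where
  G_{ij} = <φ_i, φ_j> and b_i = <f, φ_i>, with φ_0 = 1, φ_1 = x, φ_2 = x^2.
G =
  [2, 0, 2/3]
  [0, 2/3, 0]
  [2/3, 0, 2/5],
b = (22/15, 12/5, 34/35).
Solving gives a_0 = -6/35, a_1 = 18/5, a_2 = 19/7, so
  g(x) = 19*x^2/7 + 18*x/5 - 6/35.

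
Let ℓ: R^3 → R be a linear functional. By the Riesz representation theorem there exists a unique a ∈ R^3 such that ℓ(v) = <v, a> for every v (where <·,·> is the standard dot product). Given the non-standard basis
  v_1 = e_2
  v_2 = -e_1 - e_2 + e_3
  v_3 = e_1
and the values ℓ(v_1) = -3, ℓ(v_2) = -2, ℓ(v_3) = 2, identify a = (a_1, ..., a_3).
a = (2, -3, -3)

Write a = (a_1, ..., a_3) in the standard basis. For each basis vector v_i, ℓ(v_i) = <v_i, a> is a linear equation in the a_j's. Collect the n equations into a matrix system V a = ℓ, where row i of V is v_i (expressed in the standard basis). Since V is invertible (lower-triangular with 1s on the diagonal, up to permutation), solve by back-substitution:
  V =
[[0, 1, 0],
 [-1, -1, 1],
 [1, 0, 0]]
  V a = (-3, -2, 2)
Solving gives a = (2, -3, -3).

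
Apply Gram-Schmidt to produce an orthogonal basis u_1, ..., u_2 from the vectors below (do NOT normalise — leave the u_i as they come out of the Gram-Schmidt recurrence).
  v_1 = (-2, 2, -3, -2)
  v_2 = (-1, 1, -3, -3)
Orthogonal basis:
  u_1 = (-2, 2, -3, -2)
  u_2 = (17/21, -17/21, -2/7, -25/21)

Apply the Gram-Schmidt recurrence
  u_1 = v_1
  u_i = v_i − Σ_{j<i} ((v_i · u_j) / (u_j · u_j)) · u_j.

Step by step this gives:
  u_1 = (-2, 2, -3, -2)
  u_2 = (17/21, -17/21, -2/7, -25/21)

Orthogonality check:
  u_2 · u_1 = 0 (should be 0)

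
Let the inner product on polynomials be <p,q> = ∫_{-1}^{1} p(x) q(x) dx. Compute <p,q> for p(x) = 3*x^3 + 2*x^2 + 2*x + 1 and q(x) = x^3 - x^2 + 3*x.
<p,q> = 818/105

Expand the product: p(x)·q(x) = 3*x^6 - x^5 + 9*x^4 + 5*x^3 + 5*x^2 + 3*x.
∫_{-1}^{1} of each monomial x^k gives [2/(k+1) if k even, 0 if k odd]. Integrating term-by-term (or equivalently evaluating the antiderivative F(x) = 3*x^7/7 - x^6/6 + 9*x^5/5 + 5*x^4/4 + 5*x^3/3 + 3*x^2/2 at the endpoints):
  F(1) − F(−1) = 907/140 − (-551/420) = 818/105.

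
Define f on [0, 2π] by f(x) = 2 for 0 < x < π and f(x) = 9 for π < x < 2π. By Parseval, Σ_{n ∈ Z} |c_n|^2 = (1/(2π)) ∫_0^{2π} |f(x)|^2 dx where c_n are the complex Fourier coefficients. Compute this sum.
Σ |c_n|^2 = 85/2

Parseval equates the L^2 energy of f (normalised by 1/(2π)) with the ℓ^2 sum of its Fourier coefficients: (1/(2π)) ∫_0^{2π} |f|^2 = Σ |c_n|^2.
Compute the left side: (1/(2π)) [∫_0^π 2^2 dx + ∫_π^{2π} 9^2 dx] = (1/(2π)) · (4π + 81π) = (4 + 81)/2 = 85/2.
So Σ_{n ∈ Z} |c_n|^2 = 85/2.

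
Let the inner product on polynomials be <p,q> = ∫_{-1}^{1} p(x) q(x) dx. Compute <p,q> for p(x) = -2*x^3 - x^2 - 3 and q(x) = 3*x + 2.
<p,q> = -236/15

Expand the product: p(x)·q(x) = -6*x^4 - 7*x^3 - 2*x^2 - 9*x - 6.
∫_{-1}^{1} of each monomial x^k gives [2/(k+1) if k even, 0 if k odd]. Integrating term-by-term (or equivalently evaluating the antiderivative F(x) = -6*x^5/5 - 7*x^4/4 - 2*x^3/3 - 9*x^2/2 - 6*x at the endpoints):
  F(1) − F(−1) = -847/60 − (97/60) = -236/15.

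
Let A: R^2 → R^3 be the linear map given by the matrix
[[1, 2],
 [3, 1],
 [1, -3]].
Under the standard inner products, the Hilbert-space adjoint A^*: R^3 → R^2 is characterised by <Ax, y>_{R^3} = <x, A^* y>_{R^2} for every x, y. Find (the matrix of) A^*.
A^* = A^T =
[[1, 3, 1],
 [2, 1, -3]]

For real matrices with standard dot products, the defining identity <Ax, y> = <x, A^* y> gives (Ax)^T y = x^T (A^*) y, i.e. x^T A^T y = x^T (A^*) y. Since this holds for all x, y, we must have A^* = A^T. Therefore
A^* =
[[1, 3, 1],
 [2, 1, -3]].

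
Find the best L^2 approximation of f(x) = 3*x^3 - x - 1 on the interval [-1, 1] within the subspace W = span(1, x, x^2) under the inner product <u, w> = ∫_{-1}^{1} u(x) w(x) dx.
g(x) = 4*x/5 - 1

The best approximation g ∈ W is the orthogonal projection of f onto W. Writing g = a_0 + a_1 x + a_2 x^2, the coefficients solve the normal equations G · a = b where
  G_{ij} = <φ_i, φ_j> and b_i = <f, φ_i>, with φ_0 = 1, φ_1 = x, φ_2 = x^2.
G =
  [2, 0, 2/3]
  [0, 2/3, 0]
  [2/3, 0, 2/5],
b = (-2, 8/15, -2/3).
Solving gives a_0 = -1, a_1 = 4/5, a_2 = 0, so
  g(x) = 4*x/5 - 1.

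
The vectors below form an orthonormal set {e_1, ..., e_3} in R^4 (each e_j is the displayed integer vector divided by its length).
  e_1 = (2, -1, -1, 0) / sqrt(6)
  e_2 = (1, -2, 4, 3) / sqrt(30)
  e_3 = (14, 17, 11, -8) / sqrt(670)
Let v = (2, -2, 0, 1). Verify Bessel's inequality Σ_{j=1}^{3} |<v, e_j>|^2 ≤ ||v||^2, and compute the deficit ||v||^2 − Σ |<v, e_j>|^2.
Σ |<v, e_j>|^2 = 1205/134; ||v||^2 = 9; deficit = 1/134

Write each e_j = u_j / sqrt(<u_j, u_j>) where u_j is the displayed integer vector. Then <v, e_j> = <v, u_j> / sqrt(<u_j, u_j>), so |<v, e_j>|^2 = <v, u_j>^2 / <u_j, u_j>.
Coefficients: <v, e_1> = 6/sqrt(6), <v, e_2> = 9/sqrt(30), <v, e_3> = -14/sqrt(670).
Square and sum: Σ |<v, e_j>|^2 = 1205/134.
Compute ||v||^2 = v·v = 9.
Deficit = 9 − 1205/134 = 1/134 ≥ 0, confirming Bessel's inequality. (The deficit equals ||v − Σ <v,e_j> e_j||^2, the squared distance from v to span{e_j}.)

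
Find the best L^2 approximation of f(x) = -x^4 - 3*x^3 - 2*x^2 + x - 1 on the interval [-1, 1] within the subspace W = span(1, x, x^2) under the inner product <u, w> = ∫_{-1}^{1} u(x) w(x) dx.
g(x) = -20*x^2/7 - 4*x/5 - 32/35

The best approximation g ∈ W is the orthogonal projection of f onto W. Writing g = a_0 + a_1 x + a_2 x^2, the coefficients solve the normal equations G · a = b where
  G_{ij} = <φ_i, φ_j> and b_i = <f, φ_i>, with φ_0 = 1, φ_1 = x, φ_2 = x^2.
G =
  [2, 0, 2/3]
  [0, 2/3, 0]
  [2/3, 0, 2/5],
b = (-56/15, -8/15, -184/105).
Solving gives a_0 = -32/35, a_1 = -4/5, a_2 = -20/7, so
  g(x) = -20*x^2/7 - 4*x/5 - 32/35.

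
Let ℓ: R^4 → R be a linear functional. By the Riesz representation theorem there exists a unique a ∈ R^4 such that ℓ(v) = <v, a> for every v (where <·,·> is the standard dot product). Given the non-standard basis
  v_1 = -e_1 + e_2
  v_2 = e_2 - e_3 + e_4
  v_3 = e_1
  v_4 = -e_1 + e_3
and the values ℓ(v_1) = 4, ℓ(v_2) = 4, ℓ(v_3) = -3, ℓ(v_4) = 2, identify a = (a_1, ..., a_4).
a = (-3, 1, -1, 2)

Write a = (a_1, ..., a_4) in the standard basis. For each basis vector v_i, ℓ(v_i) = <v_i, a> is a linear equation in the a_j's. Collect the n equations into a matrix system V a = ℓ, where row i of V is v_i (expressed in the standard basis). Since V is invertible (lower-triangular with 1s on the diagonal, up to permutation), solve by back-substitution:
  V =
[[-1, 1, 0, 0],
 [0, 1, -1, 1],
 [1, 0, 0, 0],
 [-1, 0, 1, 0]]
  V a = (4, 4, -3, 2)
Solving gives a = (-3, 1, -1, 2).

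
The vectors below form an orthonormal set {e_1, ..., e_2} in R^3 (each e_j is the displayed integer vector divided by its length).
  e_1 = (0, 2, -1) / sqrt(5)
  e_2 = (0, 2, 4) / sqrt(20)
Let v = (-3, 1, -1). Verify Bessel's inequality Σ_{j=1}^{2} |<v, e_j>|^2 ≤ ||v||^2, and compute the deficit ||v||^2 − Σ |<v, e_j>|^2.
Σ |<v, e_j>|^2 = 2; ||v||^2 = 11; deficit = 9

Write each e_j = u_j / sqrt(<u_j, u_j>) where u_j is the displayed integer vector. Then <v, e_j> = <v, u_j> / sqrt(<u_j, u_j>), so |<v, e_j>|^2 = <v, u_j>^2 / <u_j, u_j>.
Coefficients: <v, e_1> = 3/sqrt(5), <v, e_2> = -2/sqrt(20).
Square and sum: Σ |<v, e_j>|^2 = 2.
Compute ||v||^2 = v·v = 11.
Deficit = 11 − 2 = 9 ≥ 0, confirming Bessel's inequality. (The deficit equals ||v − Σ <v,e_j> e_j||^2, the squared distance from v to span{e_j}.)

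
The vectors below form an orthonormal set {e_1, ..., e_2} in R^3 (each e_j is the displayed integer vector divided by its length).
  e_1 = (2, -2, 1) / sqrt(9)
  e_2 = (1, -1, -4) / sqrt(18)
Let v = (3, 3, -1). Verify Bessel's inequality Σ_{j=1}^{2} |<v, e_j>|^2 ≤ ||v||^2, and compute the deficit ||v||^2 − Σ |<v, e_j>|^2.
Σ |<v, e_j>|^2 = 1; ||v||^2 = 19; deficit = 18

Write each e_j = u_j / sqrt(<u_j, u_j>) where u_j is the displayed integer vector. Then <v, e_j> = <v, u_j> / sqrt(<u_j, u_j>), so |<v, e_j>|^2 = <v, u_j>^2 / <u_j, u_j>.
Coefficients: <v, e_1> = -1/sqrt(9), <v, e_2> = 4/sqrt(18).
Square and sum: Σ |<v, e_j>|^2 = 1.
Compute ||v||^2 = v·v = 19.
Deficit = 19 − 1 = 18 ≥ 0, confirming Bessel's inequality. (The deficit equals ||v − Σ <v,e_j> e_j||^2, the squared distance from v to span{e_j}.)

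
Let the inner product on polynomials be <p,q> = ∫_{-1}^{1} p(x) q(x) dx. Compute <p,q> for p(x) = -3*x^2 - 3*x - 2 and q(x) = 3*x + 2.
<p,q> = -18

Expand the product: p(x)·q(x) = -9*x^3 - 15*x^2 - 12*x - 4.
∫_{-1}^{1} of each monomial x^k gives [2/(k+1) if k even, 0 if k odd]. Integrating term-by-term (or equivalently evaluating the antiderivative F(x) = -9*x^4/4 - 5*x^3 - 6*x^2 - 4*x at the endpoints):
  F(1) − F(−1) = -69/4 − (3/4) = -18.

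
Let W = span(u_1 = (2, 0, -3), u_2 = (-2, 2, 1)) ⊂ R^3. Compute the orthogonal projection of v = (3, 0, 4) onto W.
proj_W(v) = (0, -2, 2)

Set up U = [u_1 | ... | u_2] ∈ R^(3×2). The projector onto W = col(U) is P = U (U^T U)^(-1) U^T.
Compute U^T U =
  [13, -7]
  [-7, 9],
and U^T v = (-6, -2).
Solve U^T U · c = U^T v for the coefficients: c = (-1, -1). The projection is proj_W(v) = U c.
Check: (v - proj_W(v)) · u_1 = 0  (should be 0).
Check: (v - proj_W(v)) · u_2 = 0  (should be 0).
Result: proj_W(v) = (0, -2, 2).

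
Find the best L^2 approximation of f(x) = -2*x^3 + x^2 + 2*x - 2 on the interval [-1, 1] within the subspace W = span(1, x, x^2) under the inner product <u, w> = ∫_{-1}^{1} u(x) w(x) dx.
g(x) = x^2 + 4*x/5 - 2

The best approximation g ∈ W is the orthogonal projection of f onto W. Writing g = a_0 + a_1 x + a_2 x^2, the coefficients solve the normal equations G · a = b where
  G_{ij} = <φ_i, φ_j> and b_i = <f, φ_i>, with φ_0 = 1, φ_1 = x, φ_2 = x^2.
G =
  [2, 0, 2/3]
  [0, 2/3, 0]
  [2/3, 0, 2/5],
b = (-10/3, 8/15, -14/15).
Solving gives a_0 = -2, a_1 = 4/5, a_2 = 1, so
  g(x) = x^2 + 4*x/5 - 2.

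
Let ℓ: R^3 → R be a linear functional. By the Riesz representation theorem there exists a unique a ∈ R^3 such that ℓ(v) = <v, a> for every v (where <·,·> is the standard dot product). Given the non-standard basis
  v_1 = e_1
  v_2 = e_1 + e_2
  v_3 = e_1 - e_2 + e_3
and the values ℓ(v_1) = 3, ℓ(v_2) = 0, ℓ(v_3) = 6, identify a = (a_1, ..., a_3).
a = (3, -3, 0)

Write a = (a_1, ..., a_3) in the standard basis. For each basis vector v_i, ℓ(v_i) = <v_i, a> is a linear equation in the a_j's. Collect the n equations into a matrix system V a = ℓ, where row i of V is v_i (expressed in the standard basis). Since V is invertible (lower-triangular with 1s on the diagonal, up to permutation), solve by back-substitution:
  V =
[[1, 0, 0],
 [1, 1, 0],
 [1, -1, 1]]
  V a = (3, 0, 6)
Solving gives a = (3, -3, 0).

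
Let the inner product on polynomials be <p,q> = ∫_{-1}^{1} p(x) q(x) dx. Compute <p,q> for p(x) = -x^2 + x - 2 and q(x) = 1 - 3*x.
<p,q> = -20/3

Expand the product: p(x)·q(x) = 3*x^3 - 4*x^2 + 7*x - 2.
∫_{-1}^{1} of each monomial x^k gives [2/(k+1) if k even, 0 if k odd]. Integrating term-by-term (or equivalently evaluating the antiderivative F(x) = 3*x^4/4 - 4*x^3/3 + 7*x^2/2 - 2*x at the endpoints):
  F(1) − F(−1) = 11/12 − (91/12) = -20/3.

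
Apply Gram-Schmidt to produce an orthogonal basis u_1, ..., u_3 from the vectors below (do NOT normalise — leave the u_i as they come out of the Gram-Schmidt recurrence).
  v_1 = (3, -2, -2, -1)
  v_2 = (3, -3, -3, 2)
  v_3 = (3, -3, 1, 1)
Orthogonal basis:
  u_1 = (3, -2, -2, -1)
  u_2 = (-1/6, -8/9, -8/9, 55/18)
  u_3 = (210/197, -259/197, 529/197, 90/197)

Apply the Gram-Schmidt recurrence
  u_1 = v_1
  u_i = v_i − Σ_{j<i} ((v_i · u_j) / (u_j · u_j)) · u_j.

Step by step this gives:
  u_1 = (3, -2, -2, -1)
  u_2 = (-1/6, -8/9, -8/9, 55/18)
  u_3 = (210/197, -259/197, 529/197, 90/197)

Orthogonality check:
  u_2 · u_1 = 0 (should be 0)
  u_3 · u_1 = 0 (should be 0)
  u_3 · u_2 = 0 (should be 0)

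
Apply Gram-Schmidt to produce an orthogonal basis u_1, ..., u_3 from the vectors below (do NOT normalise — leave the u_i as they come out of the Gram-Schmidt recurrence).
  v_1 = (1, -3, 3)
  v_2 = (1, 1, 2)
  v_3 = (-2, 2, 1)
Orthogonal basis:
  u_1 = (1, -3, 3)
  u_2 = (15/19, 31/19, 26/19)
  u_3 = (-108/49, 12/49, 48/49)

Apply the Gram-Schmidt recurrence
  u_1 = v_1
  u_i = v_i − Σ_{j<i} ((v_i · u_j) / (u_j · u_j)) · u_j.

Step by step this gives:
  u_1 = (1, -3, 3)
  u_2 = (15/19, 31/19, 26/19)
  u_3 = (-108/49, 12/49, 48/49)

Orthogonality check:
  u_2 · u_1 = 0 (should be 0)
  u_3 · u_1 = 0 (should be 0)
  u_3 · u_2 = 0 (should be 0)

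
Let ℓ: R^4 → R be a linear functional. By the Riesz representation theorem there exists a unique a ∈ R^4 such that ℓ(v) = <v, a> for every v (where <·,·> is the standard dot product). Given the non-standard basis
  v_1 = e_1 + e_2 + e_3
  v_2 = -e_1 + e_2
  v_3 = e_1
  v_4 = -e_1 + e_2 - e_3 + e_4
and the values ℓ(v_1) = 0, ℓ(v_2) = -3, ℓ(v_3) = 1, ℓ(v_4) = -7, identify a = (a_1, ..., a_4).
a = (1, -2, 1, -3)

Write a = (a_1, ..., a_4) in the standard basis. For each basis vector v_i, ℓ(v_i) = <v_i, a> is a linear equation in the a_j's. Collect the n equations into a matrix system V a = ℓ, where row i of V is v_i (expressed in the standard basis). Since V is invertible (lower-triangular with 1s on the diagonal, up to permutation), solve by back-substitution:
  V =
[[1, 1, 1, 0],
 [-1, 1, 0, 0],
 [1, 0, 0, 0],
 [-1, 1, -1, 1]]
  V a = (0, -3, 1, -7)
Solving gives a = (1, -2, 1, -3).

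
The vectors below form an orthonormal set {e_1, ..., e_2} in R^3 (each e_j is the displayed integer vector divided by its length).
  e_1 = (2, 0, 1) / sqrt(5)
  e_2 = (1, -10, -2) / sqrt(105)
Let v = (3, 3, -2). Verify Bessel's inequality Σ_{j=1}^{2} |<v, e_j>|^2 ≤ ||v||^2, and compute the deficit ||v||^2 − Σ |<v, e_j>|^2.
Σ |<v, e_j>|^2 = 173/21; ||v||^2 = 22; deficit = 289/21

Write each e_j = u_j / sqrt(<u_j, u_j>) where u_j is the displayed integer vector. Then <v, e_j> = <v, u_j> / sqrt(<u_j, u_j>), so |<v, e_j>|^2 = <v, u_j>^2 / <u_j, u_j>.
Coefficients: <v, e_1> = 4/sqrt(5), <v, e_2> = -23/sqrt(105).
Square and sum: Σ |<v, e_j>|^2 = 173/21.
Compute ||v||^2 = v·v = 22.
Deficit = 22 − 173/21 = 289/21 ≥ 0, confirming Bessel's inequality. (The deficit equals ||v − Σ <v,e_j> e_j||^2, the squared distance from v to span{e_j}.)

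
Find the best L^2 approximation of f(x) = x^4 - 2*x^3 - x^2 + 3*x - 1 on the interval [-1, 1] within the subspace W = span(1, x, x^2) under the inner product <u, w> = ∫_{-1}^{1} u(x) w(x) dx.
g(x) = -x^2/7 + 9*x/5 - 38/35

The best approximation g ∈ W is the orthogonal projection of f onto W. Writing g = a_0 + a_1 x + a_2 x^2, the coefficients solve the normal equations G · a = b where
  G_{ij} = <φ_i, φ_j> and b_i = <f, φ_i>, with φ_0 = 1, φ_1 = x, φ_2 = x^2.
G =
  [2, 0, 2/3]
  [0, 2/3, 0]
  [2/3, 0, 2/5],
b = (-34/15, 6/5, -82/105).
Solving gives a_0 = -38/35, a_1 = 9/5, a_2 = -1/7, so
  g(x) = -x^2/7 + 9*x/5 - 38/35.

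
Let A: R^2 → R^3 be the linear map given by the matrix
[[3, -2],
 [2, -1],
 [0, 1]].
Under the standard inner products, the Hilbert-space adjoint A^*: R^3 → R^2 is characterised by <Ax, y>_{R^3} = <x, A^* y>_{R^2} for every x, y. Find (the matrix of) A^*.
A^* = A^T =
[[3, 2, 0],
 [-2, -1, 1]]

For real matrices with standard dot products, the defining identity <Ax, y> = <x, A^* y> gives (Ax)^T y = x^T (A^*) y, i.e. x^T A^T y = x^T (A^*) y. Since this holds for all x, y, we must have A^* = A^T. Therefore
A^* =
[[3, 2, 0],
 [-2, -1, 1]].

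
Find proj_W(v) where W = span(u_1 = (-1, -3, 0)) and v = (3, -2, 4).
proj_W(v) = (-3/10, -9/10, 0)

Set up U = [u_1 | ... | u_1] ∈ R^(3×1). The projector onto W = col(U) is P = U (U^T U)^(-1) U^T.
Compute U^T U =
  [10],
and U^T v = (3).
Solve U^T U · c = U^T v for the coefficients: c = (3/10). The projection is proj_W(v) = U c.
Check: (v - proj_W(v)) · u_1 = 0  (should be 0).
Result: proj_W(v) = (-3/10, -9/10, 0).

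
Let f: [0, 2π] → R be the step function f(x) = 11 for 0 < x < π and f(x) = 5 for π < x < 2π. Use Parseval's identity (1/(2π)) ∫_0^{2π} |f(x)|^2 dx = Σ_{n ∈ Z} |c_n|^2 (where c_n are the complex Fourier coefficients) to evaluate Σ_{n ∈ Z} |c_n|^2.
Σ |c_n|^2 = 73

Parseval equates the L^2 energy of f (normalised by 1/(2π)) with the ℓ^2 sum of its Fourier coefficients: (1/(2π)) ∫_0^{2π} |f|^2 = Σ |c_n|^2.
Compute the left side: (1/(2π)) [∫_0^π 11^2 dx + ∫_π^{2π} 5^2 dx] = (1/(2π)) · (121π + 25π) = (121 + 25)/2 = 73.
So Σ_{n ∈ Z} |c_n|^2 = 73.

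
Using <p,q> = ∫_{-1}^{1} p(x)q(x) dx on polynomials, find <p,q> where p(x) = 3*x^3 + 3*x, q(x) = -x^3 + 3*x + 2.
<p,q> = 264/35

Expand the product: p(x)·q(x) = -3*x^6 + 6*x^4 + 6*x^3 + 9*x^2 + 6*x.
∫_{-1}^{1} of each monomial x^k gives [2/(k+1) if k even, 0 if k odd]. Integrating term-by-term (or equivalently evaluating the antiderivative F(x) = -3*x^7/7 + 6*x^5/5 + 3*x^4/2 + 3*x^3 + 3*x^2 at the endpoints):
  F(1) − F(−1) = 579/70 − (51/70) = 264/35.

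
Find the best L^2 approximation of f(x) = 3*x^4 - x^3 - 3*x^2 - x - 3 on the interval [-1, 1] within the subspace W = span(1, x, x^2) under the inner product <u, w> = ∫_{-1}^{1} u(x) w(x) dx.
g(x) = -3*x^2/7 - 8*x/5 - 114/35

The best approximation g ∈ W is the orthogonal projection of f onto W. Writing g = a_0 + a_1 x + a_2 x^2, the coefficients solve the normal equations G · a = b where
  G_{ij} = <φ_i, φ_j> and b_i = <f, φ_i>, with φ_0 = 1, φ_1 = x, φ_2 = x^2.
G =
  [2, 0, 2/3]
  [0, 2/3, 0]
  [2/3, 0, 2/5],
b = (-34/5, -16/15, -82/35).
Solving gives a_0 = -114/35, a_1 = -8/5, a_2 = -3/7, so
  g(x) = -3*x^2/7 - 8*x/5 - 114/35.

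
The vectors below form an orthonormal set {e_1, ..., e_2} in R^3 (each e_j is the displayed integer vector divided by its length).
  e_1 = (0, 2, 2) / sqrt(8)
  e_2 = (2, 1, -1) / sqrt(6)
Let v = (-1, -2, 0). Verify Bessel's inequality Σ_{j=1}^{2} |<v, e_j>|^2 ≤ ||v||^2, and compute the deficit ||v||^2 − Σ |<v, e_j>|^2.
Σ |<v, e_j>|^2 = 14/3; ||v||^2 = 5; deficit = 1/3

Write each e_j = u_j / sqrt(<u_j, u_j>) where u_j is the displayed integer vector. Then <v, e_j> = <v, u_j> / sqrt(<u_j, u_j>), so |<v, e_j>|^2 = <v, u_j>^2 / <u_j, u_j>.
Coefficients: <v, e_1> = -4/sqrt(8), <v, e_2> = -4/sqrt(6).
Square and sum: Σ |<v, e_j>|^2 = 14/3.
Compute ||v||^2 = v·v = 5.
Deficit = 5 − 14/3 = 1/3 ≥ 0, confirming Bessel's inequality. (The deficit equals ||v − Σ <v,e_j> e_j||^2, the squared distance from v to span{e_j}.)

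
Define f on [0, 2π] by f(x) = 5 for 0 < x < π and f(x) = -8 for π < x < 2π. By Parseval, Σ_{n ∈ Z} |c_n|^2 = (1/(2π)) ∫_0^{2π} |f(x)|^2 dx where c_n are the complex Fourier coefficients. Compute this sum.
Σ |c_n|^2 = 89/2

Parseval equates the L^2 energy of f (normalised by 1/(2π)) with the ℓ^2 sum of its Fourier coefficients: (1/(2π)) ∫_0^{2π} |f|^2 = Σ |c_n|^2.
Compute the left side: (1/(2π)) [∫_0^π 5^2 dx + ∫_π^{2π} (-8)^2 dx] = (1/(2π)) · (25π + 64π) = (25 + 64)/2 = 89/2.
So Σ_{n ∈ Z} |c_n|^2 = 89/2.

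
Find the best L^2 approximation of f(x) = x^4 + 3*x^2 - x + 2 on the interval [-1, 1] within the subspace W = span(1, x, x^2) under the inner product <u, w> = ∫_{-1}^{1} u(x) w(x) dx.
g(x) = 27*x^2/7 - x + 67/35

The best approximation g ∈ W is the orthogonal projection of f onto W. Writing g = a_0 + a_1 x + a_2 x^2, the coefficients solve the normal equations G · a = b where
  G_{ij} = <φ_i, φ_j> and b_i = <f, φ_i>, with φ_0 = 1, φ_1 = x, φ_2 = x^2.
G =
  [2, 0, 2/3]
  [0, 2/3, 0]
  [2/3, 0, 2/5],
b = (32/5, -2/3, 296/105).
Solving gives a_0 = 67/35, a_1 = -1, a_2 = 27/7, so
  g(x) = 27*x^2/7 - x + 67/35.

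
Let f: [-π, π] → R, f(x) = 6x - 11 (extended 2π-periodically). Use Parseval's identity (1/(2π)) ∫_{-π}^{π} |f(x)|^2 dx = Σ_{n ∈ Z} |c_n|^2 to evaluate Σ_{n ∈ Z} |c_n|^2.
Σ |c_n|^2 = 12π^2 + 121

Expand and integrate term by term over [-π, π]:
  ∫ (6x)^2 dx = 36·(2π^3/3); ∫ 2·6·(-11)·x dx = 0 (odd integrand); ∫ (-11)^2 dx = 121·2π.
So (1/(2π)) ∫_{-π}^{π} (6x - 11)^2 dx = 36π^2/3 + 121 = 12π^2 + 121.
Parseval ⇒ Σ |c_n|^2 = 12π^2 + 121.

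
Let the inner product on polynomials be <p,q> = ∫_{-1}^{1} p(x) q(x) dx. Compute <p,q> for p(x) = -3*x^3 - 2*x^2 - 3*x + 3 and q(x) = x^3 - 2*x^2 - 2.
<p,q> = -1448/105

Expand the product: p(x)·q(x) = -3*x^6 + 4*x^5 + x^4 + 15*x^3 - 2*x^2 + 6*x - 6.
∫_{-1}^{1} of each monomial x^k gives [2/(k+1) if k even, 0 if k odd]. Integrating term-by-term (or equivalently evaluating the antiderivative F(x) = -3*x^7/7 + 2*x^6/3 + x^5/5 + 15*x^4/4 - 2*x^3/3 + 3*x^2 - 6*x at the endpoints):
  F(1) − F(−1) = 73/140 − (6011/420) = -1448/105.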